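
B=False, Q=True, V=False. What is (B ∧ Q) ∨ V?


B = False, Q = True, V = False
Expression: (B ∧ Q) ∨ V
Step 1: B ∧ Q = False AND True = False
Step 2: (False) ∨ V = False OR False = False

False


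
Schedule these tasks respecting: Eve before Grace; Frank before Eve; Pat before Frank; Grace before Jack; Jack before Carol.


Constraints: Eve before Grace; Frank before Eve; Pat before Frank; Grace before Jack; Jack before Carol
Method: repeatedly schedule the remaining task that has no remaining task required before it.
  Step 1: remaining {Jack, Pat, Grace, Carol, Eve, Frank}; every task except Pat still has a predecessor pending → schedule Pat.
  Step 2: remaining {Jack, Grace, Carol, Eve, Frank}; every task except Frank still has a predecessor pending → schedule Frank.
  Step 3: remaining {Jack, Grace, Carol, Eve}; every task except Eve still has a predecessor pending → schedule Eve.
  Step 4: remaining {Jack, Grace, Carol}; every task except Grace still has a predecessor pending → schedule Grace.
  Step 5: remaining {Jack, Carol}; every task except Jack still has a predecessor pending → schedule Jack.
  Step 6: only Carol remains → schedule Carol.
Resulting order:

Pat → Frank → Eve → Grace → Jack → Carol


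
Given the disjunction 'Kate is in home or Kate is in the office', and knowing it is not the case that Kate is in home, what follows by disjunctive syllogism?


Disjunctive syllogism: P ∨ Q, ¬P ⊢ Q
Disjunction: Kate is in home ∨ Kate is in the office
We know it is not the case that Kate is in home.
By disjunctive syllogism, the other disjunct must be true.

Kate is in the office


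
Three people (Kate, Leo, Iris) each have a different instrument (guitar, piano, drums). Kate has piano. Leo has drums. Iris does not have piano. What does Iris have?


From clues:
  Leo → drums
  Kate → piano
By elimination, Iris gets the remaining.

guitar


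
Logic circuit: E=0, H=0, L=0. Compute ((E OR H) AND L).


E OR H = 0|0 = 0
0 AND 0 = 0

0


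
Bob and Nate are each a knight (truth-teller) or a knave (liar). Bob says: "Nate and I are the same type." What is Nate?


Bob says: "Nate and I are the same type."
Case 1: Bob is a Knight (truth-teller)
  Statement is true → they ARE the same → Nate is also a Knight
Case 2: Bob is a Knave (liar)
  Statement is false → they are NOT the same → Nate is a Knight
In both cases, Nate is a Knight.

Knight


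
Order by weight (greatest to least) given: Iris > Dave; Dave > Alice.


Constraints: Iris > Dave; Dave > Alice
Method: at each step, the next-highest is the one remaining person who never appears on the smaller side of a constraint between remaining people.
  Step 1: remaining {Iris, Dave, Alice}; on the smaller side: {Dave, Alice} → Iris is next (Iris > Dave).
  Step 2: remaining {Dave, Alice}; on the smaller side: {Alice} → Dave is next (Dave > Alice).
  Step 3: only Alice remains → lowest.
Final ranking (highest to lowest):

Iris > Dave > Alice


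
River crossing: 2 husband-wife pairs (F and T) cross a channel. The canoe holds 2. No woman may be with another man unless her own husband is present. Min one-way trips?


Label couples F and T.
1. WF+WT → (far: WF,WT; near: HF,HT)
2. WF ←   (far: WT; near: HF,HT,WF)
3. HF+HT → (far: HF,HT,WT; near: WF)
4. HF ←   (far: HT,WT; near: HF,WF)  — HF returns, since WF is alone on near bank
5. HF+WF → (far: all four; near: empty)
Every state respects the constraint.
Minimum trips = 5

5


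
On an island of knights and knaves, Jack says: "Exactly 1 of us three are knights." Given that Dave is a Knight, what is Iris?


Jack claims exactly 1 knights among Jack, Dave, Iris.
Given: Dave is a Knight.

Case 1: Jack is a Knight (tells truth)
  Then exactly 1 of the three are knights.
  Counting Jack, Dave: 2 knight(s) so far. Need -1 more → impossible.
Case 2: Jack is a Knave (lies)
  Then the count is NOT 1.
  If Iris = Knave, count = 1 = 1 → claim would be true, contradicts lie.
  If Iris = Knight, count = 2 ≠ 1 → lie confirmed ✓

Iris is a Knight.

Knight


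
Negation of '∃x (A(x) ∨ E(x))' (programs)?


Original: ∃x (A(x) ∨ E(x))
Rule: ¬∀→∃, ¬∃→∀, negate predicate.
Negation: ∀x (¬A(x) ∧ ¬E(x))

∀x (¬A(x) ∧ ¬E(x))


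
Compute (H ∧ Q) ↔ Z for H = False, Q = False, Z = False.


H = False, Q = False, Z = False
Step 1: H ∧ Q = False AND False = False
Step 2: (False) ↔ Z: true when both sides have same truth value.
Result: False ↔ False = True

True


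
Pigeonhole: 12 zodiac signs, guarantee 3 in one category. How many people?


Pigeonhole: to guarantee k in one of n categories, need (k-1)×n + 1.
k = 3, n = 12
Minimum = (3-1) × 12 + 1 = 2 × 12 + 1

25


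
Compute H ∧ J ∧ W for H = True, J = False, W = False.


H = True, J = False, W = False
Step 1: H ∧ J = True AND False = False
Step 2: (False) ∧ W = (False) AND False = False
AND is true only when ALL operands are true.

False


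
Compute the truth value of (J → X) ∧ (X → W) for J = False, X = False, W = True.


J = False, X = False, W = True
Step 1: J → X is false only when J=True and X=False. Result: True
Step 2: X → W is false only when X=True and W=False. Result: True
Step 3: True ∧ True = True

True


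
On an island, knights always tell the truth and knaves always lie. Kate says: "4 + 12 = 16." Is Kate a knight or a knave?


Statement: "4 + 12 = 16."
Actual: 4 + 12 = 16
Claimed: 16
Statement is TRUE → Kate tells the truth → Knight

Knight


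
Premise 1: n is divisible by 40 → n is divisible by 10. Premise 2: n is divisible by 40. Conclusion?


Modus ponens: P → Q, P ⊢ Q
P: n is divisible by 40
Q: n is divisible by 10
We have P → Q and P is true.
By modus ponens, Q must be true.

n is divisible by 10


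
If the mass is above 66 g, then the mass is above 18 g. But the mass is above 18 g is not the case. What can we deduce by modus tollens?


Modus tollens: P → Q, ¬Q ⊢ ¬P
P: the mass is above 66 g
Q: the mass is above 18 g
We have P → Q and Q is false.
By modus tollens, P must be false.

It is not the case that the mass is above 66 g


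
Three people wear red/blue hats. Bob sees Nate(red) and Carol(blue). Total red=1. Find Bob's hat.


Total red = 1, seen red = 1
Own red = 1 - 1 = 0
Bob's hat is blue.

blue


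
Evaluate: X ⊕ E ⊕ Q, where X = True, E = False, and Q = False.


X = True, E = False, Q = False
Step 1: X ⊕ E = True XOR False = True
Step 2: True ⊕ Q = True XOR False = True
XOR is true when an odd number of operands are true.

True


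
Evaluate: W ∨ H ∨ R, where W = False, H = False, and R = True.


W = False, H = False, R = True
Step 1: W ∨ H = False OR False = False
Step 2: False ∨ R = False OR True = True
OR is true when at least one operand is true.

True


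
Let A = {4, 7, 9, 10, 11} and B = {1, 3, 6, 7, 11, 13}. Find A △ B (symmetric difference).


A = {4, 7, 9, 10, 11}
B = {1, 3, 6, 7, 11, 13}
Operation: symmetric difference
In A only: [4, 9, 10], in B only: [1, 3, 6, 13]

{1, 3, 4, 6, 9, 10, 13}


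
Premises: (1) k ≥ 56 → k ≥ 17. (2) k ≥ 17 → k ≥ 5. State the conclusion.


Hypothetical syllogism: P → Q, Q → R ⊢ P → R
Premise 1: k ≥ 56 → k ≥ 17
Premise 2: k ≥ 17 → k ≥ 5
Chain the implications: the middle term (k ≥ 17) links the two.
Conclusion: If k ≥ 56, then k ≥ 5.

If k ≥ 56, then k ≥ 5.


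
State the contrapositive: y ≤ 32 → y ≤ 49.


Original: If y ≤ 32, then y ≤ 49
Contrapositive: If ¬Q, then ¬P
Negate Q: not (y ≤ 49)
Negate P: not (y ≤ 32)

If not (y ≤ 49), then not (y ≤ 32).


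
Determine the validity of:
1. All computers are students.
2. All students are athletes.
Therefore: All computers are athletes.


Premise 1: All computers are students.
Premise 2: All students are athletes.
Conclusion: All computers are athletes.
Barbara syllogism (AAA-1): All A are B, All B are C → All A are C.
Middle term (students) distributed in premise 2.

Valid


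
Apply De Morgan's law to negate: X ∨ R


De Morgan's law: ¬(P ∨ Q) ≡ ¬P ∧ ¬Q
¬(X ∨ R) = ¬X ∧ ¬R

¬X ∧ ¬R


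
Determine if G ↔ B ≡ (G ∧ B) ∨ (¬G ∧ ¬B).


Expression 1: G ↔ B
Expression 2: (G ∧ B) ∨ (¬G ∧ ¬B)
Truth table (G B | Expr1 Expr2):
  T T |   T     T
  T F |   F     F
  F T |   F     F
  F F |   T     T
All 4 rows agree, so the expressions are logically equivalent.

Yes


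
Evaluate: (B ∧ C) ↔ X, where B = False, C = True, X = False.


B = False, C = True, X = False
Step 1: B ∧ C = False AND True = False
Step 2: (False) ↔ X: true when both sides have same truth value.
Result: False ↔ False = True

True


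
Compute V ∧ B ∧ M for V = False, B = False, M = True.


V = False, B = False, M = True
Step 1: V ∧ B = False AND False = False
Step 2: (False) ∧ M = (False) AND True = False
AND is true only when ALL operands are true.

False


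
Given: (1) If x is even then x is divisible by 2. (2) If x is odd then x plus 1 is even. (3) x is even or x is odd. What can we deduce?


Constructive dilemma: (P → Q) ∧ (R → S), P ∨ R ⊢ Q ∨ S
Premise 1: x is even → x is divisible by 2
Premise 2: x is odd → x plus 1 is even
Premise 3: x is even ∨ x is odd
Case 1: Assuming x is even, then by Premise 1, x is divisible by 2.
Case 2: Assuming x is odd, then by Premise 2, x plus 1 is even.
Since one of x is even or x is odd must hold, we get x is divisible by 2 or x plus 1 is even.

x is divisible by 2 or x plus 1 is even.


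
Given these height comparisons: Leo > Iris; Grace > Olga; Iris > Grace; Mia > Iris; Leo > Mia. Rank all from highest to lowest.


Constraints: Leo > Iris; Grace > Olga; Iris > Grace; Mia > Iris; Leo > Mia
Method: at each step, the next-highest is the one remaining person who never appears on the smaller side of a constraint between remaining people.
  Step 1: remaining {Grace, Olga, Iris, Leo, Mia}; on the smaller side: {Grace, Olga, Iris, Mia} → Leo is next (Leo > Iris; Leo > Mia).
  Step 2: remaining {Grace, Olga, Iris, Mia}; on the smaller side: {Grace, Olga, Iris} → Mia is next (Mia > Iris).
  Step 3: remaining {Grace, Olga, Iris}; on the smaller side: {Grace, Olga} → Iris is next (Iris > Grace).
  Step 4: remaining {Grace, Olga}; on the smaller side: {Olga} → Grace is next (Grace > Olga).
  Step 5: only Olga remains → lowest.
Final ranking (highest to lowest):

Leo > Mia > Iris > Grace > Olga


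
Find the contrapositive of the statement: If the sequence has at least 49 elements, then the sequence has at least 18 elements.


Original: If the sequence has at least 49 elements, then the sequence has at least 18 elements
Contrapositive: If ¬Q, then ¬P
Negate Q: not (the sequence has at least 18 elements)
Negate P: not (the sequence has at least 49 elements)

If not (the sequence has at least 18 elements), then not (the sequence has at least 49 elements).


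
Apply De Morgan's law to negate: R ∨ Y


De Morgan's law: ¬(P ∨ Q) ≡ ¬P ∧ ¬Q
¬(R ∨ Y) = ¬R ∧ ¬Y

¬R ∧ ¬Y


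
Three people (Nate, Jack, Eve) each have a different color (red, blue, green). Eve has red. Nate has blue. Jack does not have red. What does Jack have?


From clues:
  Eve → red
  Nate → blue
By elimination, Jack gets the remaining.

green


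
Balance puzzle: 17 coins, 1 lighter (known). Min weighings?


Each weighing has 3 outcomes (left heavy / balance / right heavy), so k weighings distinguish at most 3^k cases; splitting into three near-equal groups achieves this.
Need 3^k ≥ 17: 3^2 = 9 < 17 ≤ 3^3 = 27
k = ⌈log₃(17)⌉ = 3

3


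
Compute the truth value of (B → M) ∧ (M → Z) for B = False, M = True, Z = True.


B = False, M = True, Z = True
Step 1: B → M is false only when B=True and M=False. Result: True
Step 2: M → Z is false only when M=True and Z=False. Result: True
Step 3: True ∧ True = True

True


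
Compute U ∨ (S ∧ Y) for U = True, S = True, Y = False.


U = True, S = True, Y = False
Step 1: S ∧ Y = True AND False = False
Step 2: U ∨ False = True OR False = True
AND evaluated first (higher precedence); then OR applied.

True


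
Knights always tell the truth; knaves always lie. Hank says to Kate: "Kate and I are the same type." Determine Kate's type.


Hank says: "Kate and I are the same type."
Case 1: Hank is a Knight (truth-teller)
  Statement is true → they ARE the same → Kate is also a Knight
Case 2: Hank is a Knave (liar)
  Statement is false → they are NOT the same → Kate is a Knight
In both cases, Kate is a Knight.

Knight


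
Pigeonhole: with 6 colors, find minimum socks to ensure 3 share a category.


Pigeonhole: to guarantee k in one of n categories, need (k-1)×n + 1.
k = 3, n = 6
Minimum = (3-1) × 6 + 1 = 2 × 6 + 1

13


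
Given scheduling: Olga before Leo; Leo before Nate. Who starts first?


Constraints: Olga before Leo; Leo before Nate
The first task can have nothing scheduled before it, so it must never appear on the right of a 'before'.
Tasks appearing after some 'before': Leo, Nate.
The only task not in that list is Olga → it is first.

Olga


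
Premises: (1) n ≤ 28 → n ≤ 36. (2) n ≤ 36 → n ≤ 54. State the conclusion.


Hypothetical syllogism: P → Q, Q → R ⊢ P → R
Premise 1: n ≤ 28 → n ≤ 36
Premise 2: n ≤ 36 → n ≤ 54
Chain the implications: the middle term (n ≤ 36) links the two.
Conclusion: If n ≤ 28, then n ≤ 54.

If n ≤ 28, then n ≤ 54.


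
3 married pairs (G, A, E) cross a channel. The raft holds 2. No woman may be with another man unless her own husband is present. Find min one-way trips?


Label couples G, A, E (H = husband, W = wife).
Counting alone: 6 people, the raft carries 2 and someone must bring it back, so each round trip nets at most +1 on the far side until the last crossing → at least 9 trips. The jealousy constraint makes 9 impossible; the shortest valid schedule has 11:
1. WG+WA →  (far: WG,WA; near: HG,HA,HE,WE)
2. WG ←       (far: WA; near: HG,HA,HE,WG,WE)
3. WG+WE →  (far: WG,WA,WE; near: HG,HA,HE)
4. WG ←       (far: WA,WE; near: HG,HA,HE,WG)
5. HA+HE →  (far: HA,WA,HE,WE; near: HG,WG)
6. HA+WA ←  (far: HE,WE; near: HG,WG,HA,WA)
7. HG+HA →  (far: HG,HA,HE,WE; near: WG,WA)
8. WE ←       (far: HG,HA,HE; near: WG,WA,WE)
9. WG+WA →  (far: HG,WG,HA,WA,HE; near: WE)
10. HE ←      (far: HG,WG,HA,WA; near: HE,WE)
11. HE+WE → (far: all six; near: empty)
In every state each wife is either with her husband or with no other man.
Minimum trips = 11

11


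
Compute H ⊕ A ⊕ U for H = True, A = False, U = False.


H = True, A = False, U = False
Step 1: H ⊕ A = True XOR False = True
Step 2: True ⊕ U = True XOR False = True
XOR is true when an odd number of operands are true.

True


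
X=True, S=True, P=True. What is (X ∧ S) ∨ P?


X = True, S = True, P = True
Expression: (X ∧ S) ∨ P
Step 1: X ∧ S = True AND True = True
Step 2: (True) ∨ P = True OR True = True

True


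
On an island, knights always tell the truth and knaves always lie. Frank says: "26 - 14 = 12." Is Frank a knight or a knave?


Statement: "26 - 14 = 12."
Actual: 26 - 14 = 12
Claimed: 12
Statement is TRUE → Frank tells the truth → Knight

Knight


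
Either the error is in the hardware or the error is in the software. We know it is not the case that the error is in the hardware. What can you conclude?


Disjunctive syllogism: P ∨ Q, ¬P ⊢ Q
Disjunction: the error is in the hardware ∨ the error is in the software
We know it is not the case that the error is in the hardware.
By disjunctive syllogism, the other disjunct must be true.

The error is in the software


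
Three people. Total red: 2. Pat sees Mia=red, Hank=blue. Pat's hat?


Total red = 2, seen red = 1
Own red = 2 - 1 = 1
Pat's hat is red.

red


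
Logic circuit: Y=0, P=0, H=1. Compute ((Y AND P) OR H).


Y AND P = 0&0 = 0
0 OR 1 = 1

1


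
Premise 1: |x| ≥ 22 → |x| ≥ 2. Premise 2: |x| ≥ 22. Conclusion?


Modus ponens: P → Q, P ⊢ Q
P: |x| ≥ 22
Q: |x| ≥ 2
We have P → Q and P is true.
By modus ponens, Q must be true.

|x| ≥ 2


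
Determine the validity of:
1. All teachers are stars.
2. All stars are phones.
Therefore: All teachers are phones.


Premise 1: All teachers are stars.
Premise 2: All stars are phones.
Conclusion: All teachers are phones.
Barbara syllogism (AAA-1): All A are B, All B are C → All A are C.
Middle term (stars) distributed in premise 2.

Valid


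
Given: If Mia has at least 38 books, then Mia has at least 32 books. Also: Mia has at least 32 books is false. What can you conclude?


Modus tollens: P → Q, ¬Q ⊢ ¬P
P: Mia has at least 38 books
Q: Mia has at least 32 books
We have P → Q and Q is false.
By modus tollens, P must be false.

It is not the case that Mia has at least 38 books


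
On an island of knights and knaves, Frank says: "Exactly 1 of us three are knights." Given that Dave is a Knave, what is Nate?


Frank claims exactly 1 knights among Frank, Dave, Nate.
Given: Dave is a Knave.

Case 1: Frank is a Knight (tells truth)
  Then exactly 1 of the three are knights.
  Counting Frank, Dave: 1 knight(s) so far. Need 0 more → Nate = Knave.
Case 2: Frank is a Knave (lies)
  Then the count is NOT 1.
  If Nate = Knight, count = 1 = 1 → claim would be true, contradicts lie.
  If Nate = Knave, count = 0 ≠ 1 → lie confirmed ✓

Nate is a Knave.

Knave


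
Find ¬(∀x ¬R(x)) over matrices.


Original: ∀x ¬R(x)
Rule: ¬∀→∃, ¬∃→∀, negate predicate.
Negation: ∃x R(x)

∃x R(x)


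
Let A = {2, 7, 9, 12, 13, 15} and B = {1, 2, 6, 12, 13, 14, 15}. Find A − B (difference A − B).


A = {2, 7, 9, 12, 13, 15}
B = {1, 2, 6, 12, 13, 14, 15}
Operation: difference A − B
In A but not B: 7, 9

{7, 9}


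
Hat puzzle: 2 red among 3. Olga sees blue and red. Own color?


Total red = 2, seen red = 1
Own red = 2 - 1 = 1
Olga's hat is red.

red


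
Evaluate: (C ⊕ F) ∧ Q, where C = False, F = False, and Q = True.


C = False, F = False, Q = True
Step 1: C ⊕ F = False XOR False = False
Step 2: False ∧ Q = False AND True = False
XOR true when exactly one of C,F is true; then AND with Q.

False


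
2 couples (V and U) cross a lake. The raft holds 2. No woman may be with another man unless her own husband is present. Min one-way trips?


Label couples V and U.
1. WV+WU → (far: WV,WU; near: HV,HU)
2. WV ←   (far: WU; near: HV,HU,WV)
3. HV+HU → (far: HV,HU,WU; near: WV)
4. HV ←   (far: HU,WU; near: HV,WV)  — HV returns, since WV is alone on near bank
5. HV+WV → (far: all four; near: empty)
Every state respects the constraint.
Minimum trips = 5

5


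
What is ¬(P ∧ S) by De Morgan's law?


De Morgan's law: ¬(P ∧ Q) ≡ ¬P ∨ ¬Q
¬(P ∧ S) = ¬P ∨ ¬S

¬P ∨ ¬S


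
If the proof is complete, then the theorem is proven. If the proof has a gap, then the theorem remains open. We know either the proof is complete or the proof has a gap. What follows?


Constructive dilemma: (P → Q) ∧ (R → S), P ∨ R ⊢ Q ∨ S
Premise 1: the proof is complete → the theorem is proven
Premise 2: the proof has a gap → the theorem remains open
Premise 3: the proof is complete ∨ the proof has a gap
Case 1: Assuming the proof is complete, then by Premise 1, the theorem is proven.
Case 2: Assuming the proof has a gap, then by Premise 2, the theorem remains open.
Since one of the proof is complete or the proof has a gap must hold, we get the theorem is proven or the theorem remains open.

The theorem is proven or the theorem remains open.


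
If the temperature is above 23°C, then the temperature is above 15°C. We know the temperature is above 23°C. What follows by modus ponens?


Modus ponens: P → Q, P ⊢ Q
P: the temperature is above 23°C
Q: the temperature is above 15°C
We have P → Q and P is true.
By modus ponens, Q must be true.

The temperature is above 15°C


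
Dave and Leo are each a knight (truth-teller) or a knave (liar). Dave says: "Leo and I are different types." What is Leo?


Dave says: "Leo and I are different types."
Case 1: Dave is a Knight (truth-teller)
  Statement is true → they ARE different → Leo is a Knave
Case 2: Dave is a Knave (liar)
  Statement is false → they are NOT different → Leo is a Knave
In both cases, Leo is a Knave.

Knave


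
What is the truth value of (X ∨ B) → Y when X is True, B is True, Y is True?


X = True, B = True, Y = True
Step 1: X ∨ B = True OR True = True
Step 2: (True) → Y: false only when antecedent=True and Y=False.
Result: True

True


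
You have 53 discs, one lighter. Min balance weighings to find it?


Each weighing has 3 outcomes (left heavy / balance / right heavy), so k weighings distinguish at most 3^k cases; splitting into three near-equal groups achieves this.
Need 3^k ≥ 53: 3^3 = 27 < 53 ≤ 3^4 = 81
k = ⌈log₃(53)⌉ = 4

4


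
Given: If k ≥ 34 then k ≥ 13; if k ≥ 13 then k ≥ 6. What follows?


Hypothetical syllogism: P → Q, Q → R ⊢ P → R
Premise 1: k ≥ 34 → k ≥ 13
Premise 2: k ≥ 13 → k ≥ 6
Chain the implications: the middle term (k ≥ 13) links the two.
Conclusion: If k ≥ 34, then k ≥ 6.

If k ≥ 34, then k ≥ 6.


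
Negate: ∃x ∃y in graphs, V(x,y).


Original: ∃x ∃y V(x,y)
Rule: ¬∀→∃, ¬∃→∀, negate predicate.
Negation: ∀x ∀y ¬V(x,y)

∀x ∀y ¬V(x,y)


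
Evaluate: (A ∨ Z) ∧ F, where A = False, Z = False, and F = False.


A = False, Z = False, F = False
Step 1: A ∨ Z = False OR False = False
Step 2: False ∧ F = False AND False = False
OR is true when at least one operand is true; AND requires both.

False


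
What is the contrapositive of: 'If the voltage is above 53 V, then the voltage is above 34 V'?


Original: If the voltage is above 53 V, then the voltage is above 34 V
Contrapositive: If ¬Q, then ¬P
Negate Q: not (the voltage is above 34 V)
Negate P: not (the voltage is above 53 V)

If not (the voltage is above 34 V), then not (the voltage is above 53 V).


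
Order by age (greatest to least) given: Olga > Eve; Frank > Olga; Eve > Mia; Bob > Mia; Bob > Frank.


Constraints: Olga > Eve; Frank > Olga; Eve > Mia; Bob > Mia; Bob > Frank
Method: at each step, the next-highest is the one remaining person who never appears on the smaller side of a constraint between remaining people.
  Step 1: remaining {Eve, Frank, Mia, Bob, Olga}; on the smaller side: {Eve, Frank, Mia, Olga} → Bob is next (Bob > Mia; Bob > Frank).
  Step 2: remaining {Eve, Frank, Mia, Olga}; on the smaller side: {Eve, Mia, Olga} → Frank is next (Frank > Olga).
  Step 3: remaining {Eve, Mia, Olga}; on the smaller side: {Eve, Mia} → Olga is next (Olga > Eve).
  Step 4: remaining {Eve, Mia}; on the smaller side: {Mia} → Eve is next (Eve > Mia).
  Step 5: only Mia remains → lowest.
Final ranking (highest to lowest):

Bob > Frank > Olga > Eve > Mia


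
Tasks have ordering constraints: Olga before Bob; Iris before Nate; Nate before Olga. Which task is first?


Constraints: Olga before Bob; Iris before Nate; Nate before Olga
The first task can have nothing scheduled before it, so it must never appear on the right of a 'before'.
Tasks appearing after some 'before': Bob, Nate, Olga.
The only task not in that list is Iris → it is first.

Iris


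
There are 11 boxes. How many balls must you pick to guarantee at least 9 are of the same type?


Pigeonhole: to guarantee k in one of n categories, need (k-1)×n + 1.
k = 9, n = 11
Minimum = (9-1) × 11 + 1 = 8 × 11 + 1

89


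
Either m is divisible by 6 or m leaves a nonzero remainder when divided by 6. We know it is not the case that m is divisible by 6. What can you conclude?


Disjunctive syllogism: P ∨ Q, ¬P ⊢ Q
Disjunction: m is divisible by 6 ∨ m leaves a nonzero remainder when divided by 6
We know it is not the case that m is divisible by 6.
By disjunctive syllogism, the other disjunct must be true.

m leaves a nonzero remainder when divided by 6


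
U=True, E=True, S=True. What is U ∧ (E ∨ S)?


U = True, E = True, S = True
Expression: U ∧ (E ∨ S)
Step 1: E ∨ S = True OR True = True
Step 2: U ∧ (True) = True AND True = True

True


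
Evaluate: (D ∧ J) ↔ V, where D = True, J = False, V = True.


D = True, J = False, V = True
Step 1: D ∧ J = True AND False = False
Step 2: (False) ↔ V: true when both sides have same truth value.
Result: False ↔ True = False

False


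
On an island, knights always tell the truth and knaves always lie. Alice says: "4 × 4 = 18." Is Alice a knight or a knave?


Statement: "4 × 4 = 18."
Actual: 4 × 4 = 16
Claimed: 18
Statement is FALSE → Alice lies → Knave

Knave


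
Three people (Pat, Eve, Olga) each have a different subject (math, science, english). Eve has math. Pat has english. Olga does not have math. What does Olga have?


From clues:
  Pat → english
  Eve → math
By elimination, Olga gets the remaining.

science


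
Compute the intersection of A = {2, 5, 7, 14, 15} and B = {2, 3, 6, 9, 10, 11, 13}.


A = {2, 5, 7, 14, 15}
B = {2, 3, 6, 9, 10, 11, 13}
Operation: intersection
Elements in both: 2

{2}


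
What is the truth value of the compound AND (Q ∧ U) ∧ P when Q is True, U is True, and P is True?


Q = True, U = True, P = True
Step 1: Q ∧ U = True AND True = True
Step 2: True ∧ P = True AND True = True
AND is true only when ALL operands are true.

True


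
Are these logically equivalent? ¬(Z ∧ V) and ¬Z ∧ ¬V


Expression 1: ¬(Z ∧ V)
Expression 2: ¬Z ∧ ¬V
Truth table (Z V | Expr1 Expr2):
  T T |   F     F
  T F |   T     F   ← differ
  F T |   T     F   ← differ
  F F |   T     T
Counterexample: Z=T, V=F gives Expr1 = T but Expr2 = F, so the expressions are NOT logically equivalent.

No


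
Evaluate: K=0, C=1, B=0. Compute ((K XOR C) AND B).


K XOR C = 0^1 = 1
1 AND 0 = 0

0


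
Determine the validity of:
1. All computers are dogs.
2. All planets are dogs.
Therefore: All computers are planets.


Premise 1: All computers are dogs.
Premise 2: All planets are dogs.
Conclusion: All computers are planets.
Fallacy: undistributed middle. dogs is predicate in both.
Counterexample: computers and planets could be disjoint subsets of dogs.

Invalid


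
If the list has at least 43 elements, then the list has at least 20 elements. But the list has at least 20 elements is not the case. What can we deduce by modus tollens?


Modus tollens: P → Q, ¬Q ⊢ ¬P
P: the list has at least 43 elements
Q: the list has at least 20 elements
We have P → Q and Q is false.
By modus tollens, P must be false.

It is not the case that the list has at least 43 elements


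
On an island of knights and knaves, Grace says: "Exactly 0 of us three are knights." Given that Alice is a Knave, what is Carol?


Grace claims exactly 0 knights among Grace, Alice, Carol.
Given: Alice is a Knave.

Case 1: Grace is a Knight (tells truth)
  Then exactly 0 of the three are knights.
  Counting Grace, Alice: 1 knight(s) so far. Need -1 more → impossible.
Case 2: Grace is a Knave (lies)
  Then the count is NOT 0.
  If Carol = Knave, count = 0 = 0 → claim would be true, contradicts lie.
  If Carol = Knight, count = 1 ≠ 0 → lie confirmed ✓

Carol is a Knight.

Knight


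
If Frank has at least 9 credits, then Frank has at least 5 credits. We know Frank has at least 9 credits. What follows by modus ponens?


Modus ponens: P → Q, P ⊢ Q
P: Frank has at least 9 credits
Q: Frank has at least 5 credits
We have P → Q and P is true.
By modus ponens, Q must be true.

Frank has at least 5 credits


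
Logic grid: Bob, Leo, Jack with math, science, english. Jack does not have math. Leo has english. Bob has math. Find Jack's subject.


From clues:
  Leo → english
  Bob → math
By elimination, Jack gets the remaining.

science


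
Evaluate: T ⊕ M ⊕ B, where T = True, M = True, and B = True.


T = True, M = True, B = True
Step 1: T ⊕ M = True XOR True = False
Step 2: False ⊕ B = False XOR True = True
XOR is true when an odd number of operands are true.

True


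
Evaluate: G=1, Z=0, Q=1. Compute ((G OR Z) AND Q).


G OR Z = 1|0 = 1
1 AND 1 = 1

1


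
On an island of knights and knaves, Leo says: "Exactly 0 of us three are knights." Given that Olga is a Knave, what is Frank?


Leo claims exactly 0 knights among Leo, Olga, Frank.
Given: Olga is a Knave.

Case 1: Leo is a Knight (tells truth)
  Then exactly 0 of the three are knights.
  Counting Leo, Olga: 1 knight(s) so far. Need -1 more → impossible.
Case 2: Leo is a Knave (lies)
  Then the count is NOT 0.
  If Frank = Knave, count = 0 = 0 → claim would be true, contradicts lie.
  If Frank = Knight, count = 1 ≠ 0 → lie confirmed ✓

Frank is a Knight.

Knight


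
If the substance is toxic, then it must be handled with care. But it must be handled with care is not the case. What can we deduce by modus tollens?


Modus tollens: P → Q, ¬Q ⊢ ¬P
P: the substance is toxic
Q: it must be handled with care
We have P → Q and Q is false.
By modus tollens, P must be false.

It is not the case that the substance is toxic


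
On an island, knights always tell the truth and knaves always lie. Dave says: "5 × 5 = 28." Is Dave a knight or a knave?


Statement: "5 × 5 = 28."
Actual: 5 × 5 = 25
Claimed: 28
Statement is FALSE → Dave lies → Knave

Knave


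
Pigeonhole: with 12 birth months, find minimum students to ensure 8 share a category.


Pigeonhole: to guarantee k in one of n categories, need (k-1)×n + 1.
k = 8, n = 12
Minimum = (8-1) × 12 + 1 = 7 × 12 + 1

85


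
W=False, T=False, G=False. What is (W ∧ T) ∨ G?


W = False, T = False, G = False
Expression: (W ∧ T) ∨ G
Step 1: W ∧ T = False AND False = False
Step 2: (False) ∨ G = False OR False = False

False


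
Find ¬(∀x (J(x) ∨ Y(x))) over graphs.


Original: ∀x (J(x) ∨ Y(x))
Rule: ¬∀→∃, ¬∃→∀, negate predicate.
Negation: ∃x (¬J(x) ∧ ¬Y(x))

∃x (¬J(x) ∧ ¬Y(x))


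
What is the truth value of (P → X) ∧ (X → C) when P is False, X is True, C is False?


P = False, X = True, C = False
Step 1: P → X is false only when P=True and X=False. Result: True
Step 2: X → C is false only when X=True and C=False. Result: False
Step 3: True ∧ False = False

False


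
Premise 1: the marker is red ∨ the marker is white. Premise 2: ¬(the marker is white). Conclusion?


Disjunctive syllogism: P ∨ Q, ¬P ⊢ Q
Disjunction: the marker is red ∨ the marker is white
We know it is not the case that the marker is white.
By disjunctive syllogism, the other disjunct must be true.

The marker is red


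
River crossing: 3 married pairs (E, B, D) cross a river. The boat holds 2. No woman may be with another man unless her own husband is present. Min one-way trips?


Label couples E, B, D (H = husband, W = wife).
Counting alone: 6 people, the boat carries 2 and someone must bring it back, so each round trip nets at most +1 on the far side until the last crossing → at least 9 trips. The jealousy constraint makes 9 impossible; the shortest valid schedule has 11:
1. WE+WB →  (far: WE,WB; near: HE,HB,HD,WD)
2. WE ←       (far: WB; near: HE,HB,HD,WE,WD)
3. WE+WD →  (far: WE,WB,WD; near: HE,HB,HD)
4. WE ←       (far: WB,WD; near: HE,HB,HD,WE)
5. HB+HD →  (far: HB,WB,HD,WD; near: HE,WE)
6. HB+WB ←  (far: HD,WD; near: HE,WE,HB,WB)
7. HE+HB →  (far: HE,HB,HD,WD; near: WE,WB)
8. WD ←       (far: HE,HB,HD; near: WE,WB,WD)
9. WE+WB →  (far: HE,WE,HB,WB,HD; near: WD)
10. HD ←      (far: HE,WE,HB,WB; near: HD,WD)
11. HD+WD → (far: all six; near: empty)
In every state each wife is either with her husband or with no other man.
Minimum trips = 11

11


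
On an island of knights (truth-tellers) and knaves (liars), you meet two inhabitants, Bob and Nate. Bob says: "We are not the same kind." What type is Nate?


Bob says: "We are not the same kind."
Case 1: Bob is a Knight (truth-teller)
  Statement is true → they ARE different → Nate is a Knave
Case 2: Bob is a Knave (liar)
  Statement is false → they are NOT different → Nate is a Knave
In both cases, Nate is a Knave.

Knave


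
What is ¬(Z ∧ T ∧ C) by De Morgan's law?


De Morgan's law: ¬(P ∧ Q ∧ R) ≡ ¬P ∨ ¬Q ∨ ¬R
¬(Z ∧ T ∧ C) = ¬Z ∨ ¬T ∨ ¬C

¬Z ∨ ¬T ∨ ¬C


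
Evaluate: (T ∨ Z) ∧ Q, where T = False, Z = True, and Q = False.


T = False, Z = True, Q = False
Step 1: T ∨ Z = False OR True = True
Step 2: True ∧ Q = True AND False = False
OR is true when at least one operand is true; AND requires both.

False


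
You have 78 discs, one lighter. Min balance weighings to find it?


Each weighing has 3 outcomes (left heavy / balance / right heavy), so k weighings distinguish at most 3^k cases; splitting into three near-equal groups achieves this.
Need 3^k ≥ 78: 3^3 = 27 < 78 ≤ 3^4 = 81
k = ⌈log₃(78)⌉ = 4

4


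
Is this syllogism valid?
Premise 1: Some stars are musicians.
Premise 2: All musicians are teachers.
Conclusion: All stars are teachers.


Premise 1: Some stars are musicians.
Premise 2: All musicians are teachers.
Conclusion: All stars are teachers.
Fallacy: illicit minor. The minor term (stars) is distributed in the conclusion ('All stars ...') but undistributed in its premise ('Some stars are musicians' doesn't cover all stars).
Only 'Some stars are teachers' follows, not 'All'.

Invalid


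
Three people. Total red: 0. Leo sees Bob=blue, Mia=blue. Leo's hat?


Total red = 0, seen red = 0
Own red = 0 - 0 = 0
Leo's hat is blue.

blue


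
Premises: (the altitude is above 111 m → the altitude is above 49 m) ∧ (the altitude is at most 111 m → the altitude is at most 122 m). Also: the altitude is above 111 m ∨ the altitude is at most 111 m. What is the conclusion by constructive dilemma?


Constructive dilemma: (P → Q) ∧ (R → S), P ∨ R ⊢ Q ∨ S
Premise 1: the altitude is above 111 m → the altitude is above 49 m
Premise 2: the altitude is at most 111 m → the altitude is at most 122 m
Premise 3: the altitude is above 111 m ∨ the altitude is at most 111 m
Case 1: Assuming the altitude is above 111 m, then by Premise 1, the altitude is above 49 m.
Case 2: Assuming the altitude is at most 111 m, then by Premise 2, the altitude is at most 122 m.
Since one of the altitude is above 111 m or the altitude is at most 111 m must hold, we get the altitude is above 49 m or the altitude is at most 122 m.

The altitude is above 49 m or the altitude is at most 122 m.


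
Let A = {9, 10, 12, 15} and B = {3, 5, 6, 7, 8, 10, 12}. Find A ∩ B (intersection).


A = {9, 10, 12, 15}
B = {3, 5, 6, 7, 8, 10, 12}
Operation: intersection
Elements in both: 10, 12

{10, 12}


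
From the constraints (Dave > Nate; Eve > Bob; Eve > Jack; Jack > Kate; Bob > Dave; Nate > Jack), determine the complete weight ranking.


Constraints: Dave > Nate; Eve > Bob; Eve > Jack; Jack > Kate; Bob > Dave; Nate > Jack
Method: at each step, the next-highest is the one remaining person who never appears on the smaller side of a constraint between remaining people.
  Step 1: remaining {Kate, Eve, Nate, Dave, Jack, Bob}; on the smaller side: {Kate, Nate, Dave, Jack, Bob} → Eve is next (Eve > Bob; Eve > Jack).
  Step 2: remaining {Kate, Nate, Dave, Jack, Bob}; on the smaller side: {Kate, Nate, Dave, Jack} → Bob is next (Bob > Dave).
  Step 3: remaining {Kate, Nate, Dave, Jack}; on the smaller side: {Kate, Nate, Jack} → Dave is next (Dave > Nate).
  Step 4: remaining {Kate, Nate, Jack}; on the smaller side: {Kate, Jack} → Nate is next (Nate > Jack).
  Step 5: remaining {Kate, Jack}; on the smaller side: {Kate} → Jack is next (Jack > Kate).
  Step 6: only Kate remains → lowest.
Final ranking (highest to lowest):

Eve > Bob > Dave > Nate > Jack > Kate


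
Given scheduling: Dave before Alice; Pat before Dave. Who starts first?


Constraints: Dave before Alice; Pat before Dave
The first task can have nothing scheduled before it, so it must never appear on the right of a 'before'.
Tasks appearing after some 'before': Alice, Dave.
The only task not in that list is Pat → it is first.

Pat


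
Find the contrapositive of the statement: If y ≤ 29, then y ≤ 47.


Original: If y ≤ 29, then y ≤ 47
Contrapositive: If ¬Q, then ¬P
Negate Q: not (y ≤ 47)
Negate P: not (y ≤ 29)

If not (y ≤ 47), then not (y ≤ 29).


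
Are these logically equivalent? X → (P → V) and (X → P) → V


Expression 1: X → (P → V)
Expression 2: (X → P) → V
Truth table (X P V | Expr1 Expr2):
  T T T |   T     T
  T T F |   F     F
  T F T |   T     T
  T F F |   T     T
  F T T |   T     T
  F T F |   T     F   ← differ
  F F T |   T     T
  F F F |   T     F   ← differ
Counterexample: X=F, P=T, V=F gives Expr1 = T but Expr2 = F, so the expressions are NOT logically equivalent.

No


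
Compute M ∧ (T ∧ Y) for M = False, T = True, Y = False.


M = False, T = True, Y = False
Step 1: T ∧ Y = True AND False = False
Step 2: M ∧ False = False AND False = False
AND is true only when ALL operands are true.

False


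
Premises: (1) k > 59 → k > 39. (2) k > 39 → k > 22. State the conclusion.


Hypothetical syllogism: P → Q, Q → R ⊢ P → R
Premise 1: k > 59 → k > 39
Premise 2: k > 39 → k > 22
Chain the implications: the middle term (k > 39) links the two.
Conclusion: If k > 59, then k > 22.

If k > 59, then k > 22.


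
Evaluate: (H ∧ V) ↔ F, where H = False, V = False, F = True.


H = False, V = False, F = True
Step 1: H ∧ V = False AND False = False
Step 2: (False) ↔ F: true when both sides have same truth value.
Result: False ↔ True = False

False


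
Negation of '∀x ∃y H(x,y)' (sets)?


Original: ∀x ∃y H(x,y)
Rule: ¬∀→∃, ¬∃→∀, negate predicate.
Negation: ∃x ∀y ¬H(x,y)

∃x ∀y ¬H(x,y)


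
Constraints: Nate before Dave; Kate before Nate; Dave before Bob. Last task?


Constraints: Nate before Dave; Kate before Nate; Dave before Bob
The last task can have nothing scheduled after it, so it must never appear on the left of a 'before'.
Tasks appearing before some other task: Nate, Kate, Dave.
The only task not in that list is Bob → it is last.

Bob


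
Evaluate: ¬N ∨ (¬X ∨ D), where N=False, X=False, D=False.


N = False, X = False, D = False
Expression: ¬N ∨ (¬X ∨ D)
Step 1: ¬X = NOT False = True
Step 2: ¬X ∨ D = True OR False = True
Step 3: ¬N = NOT False = True
Step 4: (True) ∨ (True) = True OR True = True

True


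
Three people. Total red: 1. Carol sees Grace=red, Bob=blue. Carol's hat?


Total red = 1, seen red = 1
Own red = 1 - 1 = 0
Carol's hat is blue.

blue


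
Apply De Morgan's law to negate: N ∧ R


De Morgan's law: ¬(P ∧ Q) ≡ ¬P ∨ ¬Q
¬(N ∧ R) = ¬N ∨ ¬R

¬N ∨ ¬R


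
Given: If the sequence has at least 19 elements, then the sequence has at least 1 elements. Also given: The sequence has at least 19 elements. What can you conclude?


Modus ponens: P → Q, P ⊢ Q
P: the sequence has at least 19 elements
Q: the sequence has at least 1 elements
We have P → Q and P is true.
By modus ponens, Q must be true.

The sequence has at least 1 elements


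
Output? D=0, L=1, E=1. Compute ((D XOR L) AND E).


D XOR L = 0^1 = 1
1 AND 1 = 1

1


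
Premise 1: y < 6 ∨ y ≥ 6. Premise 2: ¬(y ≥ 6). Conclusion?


Disjunctive syllogism: P ∨ Q, ¬P ⊢ Q
Disjunction: y < 6 ∨ y ≥ 6
We know it is not the case that y ≥ 6.
By disjunctive syllogism, the other disjunct must be true.

y < 6


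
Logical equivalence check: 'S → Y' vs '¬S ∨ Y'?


Expression 1: S → Y
Expression 2: ¬S ∨ Y
Truth table (S Y | Expr1 Expr2):
  T T |   T     T
  T F |   F     F
  F T |   T     T
  F F |   T     T
All 4 rows agree, so the expressions are logically equivalent.

Yes
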